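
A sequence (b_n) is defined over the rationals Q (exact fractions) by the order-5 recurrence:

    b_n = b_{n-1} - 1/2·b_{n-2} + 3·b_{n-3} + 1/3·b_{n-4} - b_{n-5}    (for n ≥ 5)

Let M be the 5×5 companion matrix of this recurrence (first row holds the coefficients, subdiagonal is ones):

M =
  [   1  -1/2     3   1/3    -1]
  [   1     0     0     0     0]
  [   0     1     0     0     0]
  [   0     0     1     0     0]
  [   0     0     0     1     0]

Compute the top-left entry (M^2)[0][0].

1/2

(M^2)[0][0] is the top entry after applying M 2 times to the unit state (1, 0, 0, 0, 0). Equivalently it is h_{6} for the auxiliary sequence (h_n) obeying the same recurrence with h_4 = 1 and h_i = 0 for 0 ≤ i < 4:
h_5 = 1·1 + -1/2·0 + 3·0 + 1/3·0 + -1·0 = 1
h_6 = 1·1 + -1/2·1 + 3·0 + 1/3·0 + -1·0 = 1/2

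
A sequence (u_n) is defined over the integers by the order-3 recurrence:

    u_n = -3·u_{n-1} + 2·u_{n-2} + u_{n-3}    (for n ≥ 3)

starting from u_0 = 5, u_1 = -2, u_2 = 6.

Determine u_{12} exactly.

u_3 = -3·6 + 2·-2 + 1·5 = -17
u_4 = -3·-17 + 2·6 + 1·-2 = 61
u_5 = -3·61 + 2·-17 + 1·6 = -211
u_6 = -3·-211 + 2·61 + 1·-17 = 738
u_7 = -3·738 + 2·-211 + 1·61 = -2575
u_8 = -3·-2575 + 2·738 + 1·-211 = 8990
u_9 = -3·8990 + 2·-2575 + 1·738 = -31382
u_10 = -3·-31382 + 2·8990 + 1·-2575 = 109551
u_11 = -3·109551 + 2·-31382 + 1·8990 = -382427
u_12 = -3·-382427 + 2·109551 + 1·-31382 = 1335001

1335001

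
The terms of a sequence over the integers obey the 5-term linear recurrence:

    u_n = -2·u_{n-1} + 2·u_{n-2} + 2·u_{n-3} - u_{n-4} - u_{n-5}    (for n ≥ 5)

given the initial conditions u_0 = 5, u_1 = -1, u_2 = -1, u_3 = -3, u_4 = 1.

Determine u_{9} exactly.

-431

u_5 = -2·1 + 2·-3 + 2·-1 + -1·-1 + -1·5 = -14
u_6 = -2·-14 + 2·1 + 2·-3 + -1·-1 + -1·-1 = 26
u_7 = -2·26 + 2·-14 + 2·1 + -1·-3 + -1·-1 = -74
u_8 = -2·-74 + 2·26 + 2·-14 + -1·1 + -1·-3 = 174
u_9 = -2·174 + 2·-74 + 2·26 + -1·-14 + -1·1 = -431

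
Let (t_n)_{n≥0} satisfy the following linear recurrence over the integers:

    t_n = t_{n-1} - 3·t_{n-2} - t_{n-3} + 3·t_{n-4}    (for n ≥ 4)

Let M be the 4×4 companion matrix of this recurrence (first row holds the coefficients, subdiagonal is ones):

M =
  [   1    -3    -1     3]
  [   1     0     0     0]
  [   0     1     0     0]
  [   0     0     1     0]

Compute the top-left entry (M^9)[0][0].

(M^9)[0][0] is the top entry after applying M 9 times to the unit state (1, 0, 0, 0). Equivalently it is h_{12} for the auxiliary sequence (h_n) obeying the same recurrence with h_3 = 1 and h_i = 0 for 0 ≤ i < 3:
h_4 = 1·1 + -3·0 + -1·0 + 3·0 = 1
h_5 = 1·1 + -3·1 + -1·0 + 3·0 = -2
h_6 = 1·-2 + -3·1 + -1·1 + 3·0 = -6
h_7 = 1·-6 + -3·-2 + -1·1 + 3·1 = 2
h_8 = 1·2 + -3·-6 + -1·-2 + 3·1 = 25
h_9 = 1·25 + -3·2 + -1·-6 + 3·-2 = 19
h_10 = 1·19 + -3·25 + -1·2 + 3·-6 = -76
h_11 = 1·-76 + -3·19 + -1·25 + 3·2 = -152
h_12 = 1·-152 + -3·-76 + -1·19 + 3·25 = 132

132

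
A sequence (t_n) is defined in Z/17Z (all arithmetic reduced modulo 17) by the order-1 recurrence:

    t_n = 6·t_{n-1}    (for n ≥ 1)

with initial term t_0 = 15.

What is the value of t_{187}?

t_1 = 6·15 = 5
t_2 = 6·5 = 13
t_3 = 6·13 = 10
t_4 = 6·10 = 9
t_5 = 6·9 = 3
t_6 = 6·3 = 1
t_7 = 6·1 = 6
t_8 = 6·6 = 2
t_9 = 6·2 = 12
t_10 = 6·12 = 4
t_11 = 6·4 = 7
t_12 = 6·7 = 8
t_13 = 6·8 = 14
t_14 = 6·14 = 16
t_15 = 6·16 = 11
t_16 = 6·11 = 15
(t_16) = (15) = (t_0), so the sequence has period 16.
187 ≡ 11 (mod 16), hence t_187 = t_11 = 7.

7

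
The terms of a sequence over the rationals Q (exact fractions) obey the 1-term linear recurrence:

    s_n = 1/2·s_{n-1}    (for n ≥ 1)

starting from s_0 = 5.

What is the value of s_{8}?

s_1 = 1/2·5 = 5/2
s_2 = 1/2·5/2 = 5/4
s_3 = 1/2·5/4 = 5/8
s_4 = 1/2·5/8 = 5/16
s_5 = 1/2·5/16 = 5/32
s_6 = 1/2·5/32 = 5/64
s_7 = 1/2·5/64 = 5/128
s_8 = 1/2·5/128 = 5/256

5/256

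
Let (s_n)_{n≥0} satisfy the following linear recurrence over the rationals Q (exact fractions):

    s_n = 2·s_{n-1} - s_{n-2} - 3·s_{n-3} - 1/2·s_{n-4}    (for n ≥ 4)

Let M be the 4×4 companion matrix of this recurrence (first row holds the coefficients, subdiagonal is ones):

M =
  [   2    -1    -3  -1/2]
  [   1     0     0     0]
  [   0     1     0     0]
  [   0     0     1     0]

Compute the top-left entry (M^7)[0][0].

(M^7)[0][0] is the top entry after applying M 7 times to the unit state (1, 0, 0, 0). Equivalently it is h_{10} for the auxiliary sequence (h_n) obeying the same recurrence with h_3 = 1 and h_i = 0 for 0 ≤ i < 3:
h_4 = 2·1 + -1·0 + -3·0 + -1/2·0 = 2
h_5 = 2·2 + -1·1 + -3·0 + -1/2·0 = 3
h_6 = 2·3 + -1·2 + -3·1 + -1/2·0 = 1
h_7 = 2·1 + -1·3 + -3·2 + -1/2·1 = -15/2
h_8 = 2·-15/2 + -1·1 + -3·3 + -1/2·2 = -26
h_9 = 2·-26 + -1·-15/2 + -3·1 + -1/2·3 = -49
h_10 = 2·-49 + -1·-26 + -3·-15/2 + -1/2·1 = -50

-50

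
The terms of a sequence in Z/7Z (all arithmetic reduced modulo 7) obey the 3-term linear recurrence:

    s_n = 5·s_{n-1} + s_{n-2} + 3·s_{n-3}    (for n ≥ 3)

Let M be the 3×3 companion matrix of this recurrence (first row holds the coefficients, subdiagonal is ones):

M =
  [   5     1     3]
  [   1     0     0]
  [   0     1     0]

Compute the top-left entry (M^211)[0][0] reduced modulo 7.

(M^211)[0][0] is the top entry after applying M 211 times to the unit state (1, 0, 0). Equivalently it is h_{213} for the auxiliary sequence (h_n) obeying the same recurrence with h_2 = 1 and h_i = 0 for 0 ≤ i < 2:
h_3 = 5·1 + 1·0 + 3·0 = 5
h_4 = 5·5 + 1·1 + 3·0 = 5
h_5 = 5·5 + 1·5 + 3·1 = 5
h_6 = 5·5 + 1·5 + 3·5 = 3
h_7 = 5·3 + 1·5 + 3·5 = 0
h_8 = 5·0 + 1·3 + 3·5 = 4
Continuing the recurrence:
  h_9 = 1;  h_10 = 2;  h_11 = 2;  h_12 = 1;  h_13 = 6;  h_14 = 2
  h_15 = 5;  h_16 = 3;  h_17 = 5;  h_18 = 1;  h_19 = 5;  h_20 = 6
  h_21 = 3;  h_22 = 1;  h_23 = 5;  h_24 = 0;  h_25 = 1;  h_26 = 6
  h_27 = 3;  h_28 = 3;  h_29 = 1;  h_30 = 3;  h_31 = 4;  h_32 = 5
  h_33 = 3;  h_34 = 4;  h_35 = 3;  h_36 = 0;  h_37 = 1;  h_38 = 0
  h_39 = 1;  h_40 = 1;  h_41 = 6;  h_42 = 6;  h_43 = 4;  h_44 = 2
  h_45 = 4;  h_46 = 6;  h_47 = 5;  h_48 = 1;  h_49 = 0;  h_50 = 2
  h_51 = 6;  h_52 = 4;  h_53 = 4;  h_54 = 0;  h_55 = 2;  h_56 = 1
  h_57 = 0;  h_58 = 0;  h_59 = 3;  h_60 = 1;  h_61 = 1;  h_62 = 1
  h_63 = 2;  h_64 = 0;  h_65 = 5;  h_66 = 3;  h_67 = 6;  h_68 = 6
  h_69 = 3;  h_70 = 4;  h_71 = 6;  h_72 = 1;  h_73 = 2;  h_74 = 1
  h_75 = 3;  h_76 = 1;  h_77 = 4;  h_78 = 2;  h_79 = 3;  h_80 = 1
  h_81 = 0;  h_82 = 3;  h_83 = 4;  h_84 = 2;  h_85 = 2;  h_86 = 3
  h_87 = 2;  h_88 = 5;  h_89 = 1;  h_90 = 2;  h_91 = 5;  h_92 = 2
  h_93 = 0;  h_94 = 3;  h_95 = 0;  h_96 = 3;  h_97 = 3;  h_98 = 4
  h_99 = 4;  h_100 = 5;  h_101 = 6;  h_102 = 5;  h_103 = 4;  h_104 = 1
  h_105 = 3;  h_106 = 0;  h_107 = 6;  h_108 = 4;  h_109 = 5;  h_110 = 5
  h_111 = 0;  h_112 = 6;  h_113 = 3;  h_114 = 0;  h_115 = 0;  h_116 = 2
  h_117 = 3;  h_118 = 3;  h_119 = 3;  h_120 = 6;  h_121 = 0;  h_122 = 1
  h_123 = 2;  h_124 = 4;  h_125 = 4;  h_126 = 2;  h_127 = 5;  h_128 = 4
  h_129 = 3;  h_130 = 6;  h_131 = 3;  h_132 = 2;  h_133 = 3;  h_134 = 5
  h_135 = 6;  h_136 = 2;  h_137 = 3;  h_138 = 0;  h_139 = 2;  h_140 = 5
  h_141 = 6;  h_142 = 6;  h_143 = 2;  h_144 = 6;  h_145 = 1;  h_146 = 3
  h_147 = 6;  h_148 = 1;  h_149 = 6;  h_150 = 0;  h_151 = 2;  h_152 = 0
  h_153 = 2;  h_154 = 2;  h_155 = 5;  h_156 = 5;  h_157 = 1;  h_158 = 4
  h_159 = 1;  h_160 = 5;  h_161 = 3;  h_162 = 2;  h_163 = 0;  h_164 = 4
  h_165 = 5;  h_166 = 1;  h_167 = 1;  h_168 = 0;  h_169 = 4;  h_170 = 2
  h_171 = 0;  h_172 = 0;  h_173 = 6;  h_174 = 2;  h_175 = 2;  h_176 = 2
  h_177 = 4;  h_178 = 0;  h_179 = 3;  h_180 = 6;  h_181 = 5;  h_182 = 5
  h_183 = 6;  h_184 = 1;  h_185 = 5;  h_186 = 2;  h_187 = 4;  h_188 = 2
  h_189 = 6;  h_190 = 2;  h_191 = 1;  h_192 = 4;  h_193 = 6;  h_194 = 2
  h_195 = 0;  h_196 = 6;  h_197 = 1;  h_198 = 4;  h_199 = 4;  h_200 = 6
  h_201 = 4;  h_202 = 3;  h_203 = 2;  h_204 = 4;  h_205 = 3;  h_206 = 4
  h_207 = 0;  h_208 = 6;  h_209 = 0;  h_210 = 6;  h_211 = 6
h_212 = 5·6 + 1·6 + 3·0 = 1
h_213 = 5·1 + 1·6 + 3·6 = 1

1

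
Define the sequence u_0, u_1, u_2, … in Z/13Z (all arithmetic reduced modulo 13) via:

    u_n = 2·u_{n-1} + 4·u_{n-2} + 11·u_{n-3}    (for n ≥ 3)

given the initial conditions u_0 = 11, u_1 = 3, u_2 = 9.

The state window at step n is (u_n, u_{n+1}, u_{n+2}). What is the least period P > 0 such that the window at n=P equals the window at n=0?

168

n=0: window = (11, 3, 9)
n=1: window = (3, 9, 8)
n=2: window = (9, 8, 7)
n=3: window = (8, 7, 2)
n=4: window = (7, 2, 3)
n=5: window = (2, 3, 0)
n=6: window = (3, 0, 8)
n=7: window = (0, 8, 10)
n=8: window = (8, 10, 0)
n=9: window = (10, 0, 11)
n=10: window = (0, 11, 2)
n=11: window = (11, 2, 9)
n=12: window = (2, 9, 4)
n=13: window = (9, 4, 1)
n=14: window = (4, 1, 0)
n=15: window = (1, 0, 9)
n=16: window = (0, 9, 3)
n=17: window = (9, 3, 3)
n=18: window = (3, 3, 0)
n=19: window = (3, 0, 6)
n=20: window = (0, 6, 6)
n=21: window = (6, 6, 10)
n=22: window = (6, 10, 6)
n=23: window = (10, 6, 1)
n=24: window = (6, 1, 6)
n=25: window = (1, 6, 4)
n=26: window = (6, 4, 4)
n=27: window = (4, 4, 12)
n=28: window = (4, 12, 6)
n=29: window = (12, 6, 0)
n=30: window = (6, 0, 0)
n=31: window = (0, 0, 1)
n=32: window = (0, 1, 2)
n=33: window = (1, 2, 8)
n=34: window = (2, 8, 9)
n=35: window = (8, 9, 7)
n=36: window = (9, 7, 8)
n=37: window = (7, 8, 0)
n=38: window = (8, 0, 5)
n=39: window = (0, 5, 7)
n=40: window = (5, 7, 8)
…
n=166: window = (5, 1, 11)
n=167: window = (1, 11, 3)
n=168: window = (11, 3, 9)
window at n=168 equals window at n=0 → period = 168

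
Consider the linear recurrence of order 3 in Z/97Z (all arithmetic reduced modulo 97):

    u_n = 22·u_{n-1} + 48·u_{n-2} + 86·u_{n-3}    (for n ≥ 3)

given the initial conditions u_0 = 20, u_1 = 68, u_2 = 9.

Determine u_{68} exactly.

u_3 = 22·9 + 48·68 + 86·20 = 41
u_4 = 22·41 + 48·9 + 86·68 = 4
u_5 = 22·4 + 48·41 + 86·9 = 17
u_6 = 22·17 + 48·4 + 86·41 = 18
u_7 = 22·18 + 48·17 + 86·4 = 4
u_8 = 22·4 + 48·18 + 86·17 = 86
u_9 = 22·86 + 48·4 + 86·18 = 43
u_10 = 22·43 + 48·86 + 86·4 = 83
u_11 = 22·83 + 48·43 + 86·86 = 34
u_12 = 22·34 + 48·83 + 86·43 = 88
u_13 = 22·88 + 48·34 + 86·83 = 36
u_14 = 22·36 + 48·88 + 86·34 = 83
u_15 = 22·83 + 48·36 + 86·88 = 64
u_16 = 22·64 + 48·83 + 86·36 = 49
u_17 = 22·49 + 48·64 + 86·83 = 36
u_18 = 22·36 + 48·49 + 86·64 = 15
u_19 = 22·15 + 48·36 + 86·49 = 64
u_20 = 22·64 + 48·15 + 86·36 = 83
u_21 = 22·83 + 48·64 + 86·15 = 77
u_22 = 22·77 + 48·83 + 86·64 = 27
u_23 = 22·27 + 48·77 + 86·83 = 79
u_24 = 22·79 + 48·27 + 86·77 = 53
u_25 = 22·53 + 48·79 + 86·27 = 5
u_26 = 22·5 + 48·53 + 86·79 = 39
u_27 = 22·39 + 48·5 + 86·53 = 30
u_28 = 22·30 + 48·39 + 86·5 = 52
u_29 = 22·52 + 48·30 + 86·39 = 21
u_30 = 22·21 + 48·52 + 86·30 = 9
u_31 = 22·9 + 48·21 + 86·52 = 52
u_32 = 22·52 + 48·9 + 86·21 = 84
u_33 = 22·84 + 48·52 + 86·9 = 74
u_34 = 22·74 + 48·84 + 86·52 = 44
u_35 = 22·44 + 48·74 + 86·84 = 7
u_36 = 22·7 + 48·44 + 86·74 = 94
u_37 = 22·94 + 48·7 + 86·44 = 77
u_38 = 22·77 + 48·94 + 86·7 = 18
u_39 = 22·18 + 48·77 + 86·94 = 51
u_40 = 22·51 + 48·18 + 86·77 = 72
u_41 = 22·72 + 48·51 + 86·18 = 51
u_42 = 22·51 + 48·72 + 86·51 = 40
u_43 = 22·40 + 48·51 + 86·72 = 14
u_44 = 22·14 + 48·40 + 86·51 = 18
u_45 = 22·18 + 48·14 + 86·40 = 46
u_46 = 22·46 + 48·18 + 86·14 = 73
u_47 = 22·73 + 48·46 + 86·18 = 27
u_48 = 22·27 + 48·73 + 86·46 = 3
u_49 = 22·3 + 48·27 + 86·73 = 74
u_50 = 22·74 + 48·3 + 86·27 = 20
u_51 = 22·20 + 48·74 + 86·3 = 79
u_52 = 22·79 + 48·20 + 86·74 = 41
u_53 = 22·41 + 48·79 + 86·20 = 12
u_54 = 22·12 + 48·41 + 86·79 = 5
u_55 = 22·5 + 48·12 + 86·41 = 41
u_56 = 22·41 + 48·5 + 86·12 = 40
u_57 = 22·40 + 48·41 + 86·5 = 77
u_58 = 22·77 + 48·40 + 86·41 = 59
u_59 = 22·59 + 48·77 + 86·40 = 92
u_60 = 22·92 + 48·59 + 86·77 = 32
u_61 = 22·32 + 48·92 + 86·59 = 9
u_62 = 22·9 + 48·32 + 86·92 = 43
u_63 = 22·43 + 48·9 + 86·32 = 56
u_64 = 22·56 + 48·43 + 86·9 = 93
u_65 = 22·93 + 48·56 + 86·43 = 90
u_66 = 22·90 + 48·93 + 86·56 = 8
u_67 = 22·8 + 48·90 + 86·93 = 78
u_68 = 22·78 + 48·8 + 86·90 = 43

43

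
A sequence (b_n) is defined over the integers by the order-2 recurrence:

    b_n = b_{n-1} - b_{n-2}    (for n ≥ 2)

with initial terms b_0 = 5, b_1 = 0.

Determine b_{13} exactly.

0

b_2 = 1·0 + -1·5 = -5
b_3 = 1·-5 + -1·0 = -5
b_4 = 1·-5 + -1·-5 = 0
b_5 = 1·0 + -1·-5 = 5
b_6 = 1·5 + -1·0 = 5
b_7 = 1·5 + -1·5 = 0
(b_6, b_7) = (5, 0) = (b_0, b_1), so the sequence has period 6.
13 ≡ 1 (mod 6), hence b_13 = b_1 = 0.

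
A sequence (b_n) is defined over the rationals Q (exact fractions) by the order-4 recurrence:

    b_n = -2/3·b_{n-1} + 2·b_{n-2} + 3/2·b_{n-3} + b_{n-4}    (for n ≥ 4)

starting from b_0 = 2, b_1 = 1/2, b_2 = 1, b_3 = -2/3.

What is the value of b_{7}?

-12901/1944

b_4 = -2/3·-2/3 + 2·1 + 3/2·1/2 + 1·2 = 187/36
b_5 = -2/3·187/36 + 2·-2/3 + 3/2·1 + 1·1/2 = -151/54
b_6 = -2/3·-151/54 + 2·187/36 + 3/2·-2/3 + 1·1 = 1985/162
b_7 = -2/3·1985/162 + 2·-151/54 + 3/2·187/36 + 1·-2/3 = -12901/1944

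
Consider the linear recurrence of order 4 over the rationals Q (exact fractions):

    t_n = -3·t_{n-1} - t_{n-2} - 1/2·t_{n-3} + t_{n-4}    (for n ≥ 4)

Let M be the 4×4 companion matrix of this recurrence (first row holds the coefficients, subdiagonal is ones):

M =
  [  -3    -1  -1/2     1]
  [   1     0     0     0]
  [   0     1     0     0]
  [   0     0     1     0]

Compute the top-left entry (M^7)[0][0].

-4921/4

(M^7)[0][0] is the top entry after applying M 7 times to the unit state (1, 0, 0, 0). Equivalently it is h_{10} for the auxiliary sequence (h_n) obeying the same recurrence with h_3 = 1 and h_i = 0 for 0 ≤ i < 3:
h_4 = -3·1 + -1·0 + -1/2·0 + 1·0 = -3
h_5 = -3·-3 + -1·1 + -1/2·0 + 1·0 = 8
h_6 = -3·8 + -1·-3 + -1/2·1 + 1·0 = -43/2
h_7 = -3·-43/2 + -1·8 + -1/2·-3 + 1·1 = 59
h_8 = -3·59 + -1·-43/2 + -1/2·8 + 1·-3 = -325/2
h_9 = -3·-325/2 + -1·59 + -1/2·-43/2 + 1·8 = 1789/4
h_10 = -3·1789/4 + -1·-325/2 + -1/2·59 + 1·-43/2 = -4921/4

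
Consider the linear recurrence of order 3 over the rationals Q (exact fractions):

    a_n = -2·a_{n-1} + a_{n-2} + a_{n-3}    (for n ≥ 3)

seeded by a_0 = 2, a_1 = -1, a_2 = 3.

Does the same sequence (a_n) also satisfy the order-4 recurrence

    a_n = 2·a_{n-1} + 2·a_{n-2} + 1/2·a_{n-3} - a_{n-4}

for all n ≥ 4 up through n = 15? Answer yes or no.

Terms a_0..a_15: 2, -1, 3, -5, 12, -26, 59, -132, 297, -667, 1499, -3368, 7568, -17005, 38210, -85857
n=4: candidate gives -13/2, actual a_4 = 12 ✗

no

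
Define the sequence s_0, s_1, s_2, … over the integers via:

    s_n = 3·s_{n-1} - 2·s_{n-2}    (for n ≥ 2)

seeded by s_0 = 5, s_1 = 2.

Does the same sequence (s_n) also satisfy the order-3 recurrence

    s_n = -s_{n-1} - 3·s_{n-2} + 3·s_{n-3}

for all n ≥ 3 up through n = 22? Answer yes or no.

no

Terms s_0..s_22: 5, 2, -4, -16, -40, -88, -184, -376, -760, -1528, -3064, -6136, -12280, -24568, -49144, -98296, -196600, -393208, -786424, -1572856, -3145720, -6291448, -12582904
n=3: candidate gives 13, actual s_3 = -16 ✗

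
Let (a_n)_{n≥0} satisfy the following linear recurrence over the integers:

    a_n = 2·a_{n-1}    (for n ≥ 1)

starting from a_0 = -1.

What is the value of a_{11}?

a_1 = 2·-1 = -2
a_2 = 2·-2 = -4
a_3 = 2·-4 = -8
a_4 = 2·-8 = -16
a_5 = 2·-16 = -32
a_6 = 2·-32 = -64
a_7 = 2·-64 = -128
a_8 = 2·-128 = -256
a_9 = 2·-256 = -512
a_10 = 2·-512 = -1024
a_11 = 2·-1024 = -2048

-2048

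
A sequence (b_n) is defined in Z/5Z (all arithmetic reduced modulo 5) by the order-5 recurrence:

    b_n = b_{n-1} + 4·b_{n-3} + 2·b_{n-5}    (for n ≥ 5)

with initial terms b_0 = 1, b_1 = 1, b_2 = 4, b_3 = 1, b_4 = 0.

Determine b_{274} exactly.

b_5 = 1·0 + 0·1 + 4·4 + 0·1 + 2·1 = 3
b_6 = 1·3 + 0·0 + 4·1 + 0·4 + 2·1 = 4
b_7 = 1·4 + 0·3 + 4·0 + 0·1 + 2·4 = 2
b_8 = 1·2 + 0·4 + 4·3 + 0·0 + 2·1 = 1
b_9 = 1·1 + 0·2 + 4·4 + 0·3 + 2·0 = 2
b_10 = 1·2 + 0·1 + 4·2 + 0·4 + 2·3 = 1
Continuing the recurrence:
  b_11 = 3;  b_12 = 0;  b_13 = 1;  b_14 = 2;  b_15 = 4;  b_16 = 4
  b_17 = 2;  b_18 = 0;  b_19 = 0;  b_20 = 1;  b_21 = 4;  b_22 = 3
  b_23 = 2;  b_24 = 3;  b_25 = 2;  b_26 = 3;  b_27 = 1;  b_28 = 3
  b_29 = 1;  b_30 = 4;  b_31 = 2;  b_32 = 3;  b_33 = 0;  b_34 = 0
  b_35 = 0;  b_36 = 4;  b_37 = 0;  b_38 = 0;  b_39 = 1;  b_40 = 1
  b_41 = 4;  b_42 = 3;  b_43 = 2;  b_44 = 0;  b_45 = 4;  b_46 = 0
  b_47 = 1;  b_48 = 1;  b_49 = 1;  b_50 = 3;  b_51 = 2;  b_52 = 3
  b_53 = 2;  b_54 = 2;  b_55 = 0;  b_56 = 2;  b_57 = 1;  b_58 = 0
  b_59 = 2;  b_60 = 1;  b_61 = 0;  b_62 = 0;  b_63 = 4;  b_64 = 3
  b_65 = 0;  b_66 = 1;  b_67 = 3;  b_68 = 1;  b_69 = 1;  b_70 = 3
  b_71 = 4;  b_72 = 4;  b_73 = 3;  b_74 = 1;  b_75 = 3;  b_76 = 3
  b_77 = 0;  b_78 = 3;  b_79 = 2;  b_80 = 3;  b_81 = 1;  b_82 = 4
  b_83 = 2;  b_84 = 0;  b_85 = 2;  b_86 = 2;  b_87 = 0;  b_88 = 2
  b_89 = 0;  b_90 = 4;  b_91 = 1;  b_92 = 1;  b_93 = 1;  b_94 = 0
  b_95 = 2;  b_96 = 3;  b_97 = 0;  b_98 = 0;  b_99 = 2;  b_100 = 1
  b_101 = 2;  b_102 = 0;  b_103 = 4;  b_104 = 1;  b_105 = 3;  b_106 = 3
  b_107 = 2;  b_108 = 2;  b_109 = 1;  b_110 = 0;  b_111 = 4;  b_112 = 2
  b_113 = 1;  b_114 = 4;  b_115 = 2;  b_116 = 4;  b_117 = 4;  b_118 = 4
  b_119 = 3;  b_120 = 3;  b_121 = 2;  b_122 = 2;  b_123 = 2;  b_124 = 1
  b_125 = 0;  b_126 = 2;  b_127 = 0;  b_128 = 4;  b_129 = 4;  b_130 = 4
  b_131 = 4;  b_132 = 0;  b_133 = 4;  b_134 = 3;  b_135 = 1;  b_136 = 0
  b_137 = 2;  b_138 = 4;  b_139 = 0;  b_140 = 0;  b_141 = 1;  b_142 = 0
  b_143 = 3;  b_144 = 2;  b_145 = 2;  b_146 = 1;  b_147 = 4;  b_148 = 3
  b_149 = 1;  b_150 = 1;  b_151 = 0;  b_152 = 2;  b_153 = 2;  b_154 = 4
  b_155 = 4;  b_156 = 2;  b_157 = 2;  b_158 = 2;  b_159 = 3;  b_160 = 4
  b_161 = 1;  b_162 = 2;  b_163 = 2;  b_164 = 2;  b_165 = 3;  b_166 = 3
  b_167 = 0;  b_168 = 1;  b_169 = 2;  b_170 = 3;  b_171 = 3;  b_172 = 1
  b_173 = 0;  b_174 = 1;  b_175 = 1;  b_176 = 2;  b_177 = 3;  b_178 = 2
  b_179 = 2;  b_180 = 1;  b_181 = 3;  b_182 = 2;  b_183 = 0;  b_184 = 1
  b_185 = 1;  b_186 = 2;  b_187 = 0;  b_188 = 4;  b_189 = 4;  b_190 = 1
  b_191 = 1;  b_192 = 2;  b_193 = 4;  b_194 = 1;  b_195 = 1;  b_196 = 4
  b_197 = 2;  b_198 = 4;  b_199 = 2;  b_200 = 2;  b_201 = 1;  b_202 = 3
  b_203 = 4;  b_204 = 2;  b_205 = 3;  b_206 = 1;  b_207 = 0;  b_208 = 0
  b_209 = 3;  b_210 = 4;  b_211 = 1;  b_212 = 3;  b_213 = 4;  b_214 = 4
  b_215 = 4;  b_216 = 2;  b_217 = 4;  b_218 = 3;  b_219 = 4;  b_220 = 3
  b_221 = 4;  b_222 = 3;  b_223 = 1;  b_224 = 0;  b_225 = 3;  b_226 = 0
  b_227 = 1;  b_228 = 0;  b_229 = 0;  b_230 = 0;  b_231 = 0;  b_232 = 2
  b_233 = 2;  b_234 = 2;  b_235 = 0;  b_236 = 3;  b_237 = 0;  b_238 = 4
  b_239 = 0;  b_240 = 0;  b_241 = 2;  b_242 = 2;  b_243 = 0;  b_244 = 3
  b_245 = 1;  b_246 = 0;  b_247 = 1;  b_248 = 0;  b_249 = 1;  b_250 = 2
  b_251 = 2;  b_252 = 3;  b_253 = 1;  b_254 = 1;  b_255 = 2;  b_256 = 0
  b_257 = 0;  b_258 = 0;  b_259 = 2;  b_260 = 1;  b_261 = 1;  b_262 = 4
  b_263 = 3;  b_264 = 1;  b_265 = 4;  b_266 = 3;  b_267 = 0;  b_268 = 2
  b_269 = 1;  b_270 = 4;  b_271 = 3;  b_272 = 2
b_273 = 1·2 + 0·3 + 4·4 + 0·1 + 2·2 = 2
b_274 = 1·2 + 0·2 + 4·3 + 0·4 + 2·1 = 1

1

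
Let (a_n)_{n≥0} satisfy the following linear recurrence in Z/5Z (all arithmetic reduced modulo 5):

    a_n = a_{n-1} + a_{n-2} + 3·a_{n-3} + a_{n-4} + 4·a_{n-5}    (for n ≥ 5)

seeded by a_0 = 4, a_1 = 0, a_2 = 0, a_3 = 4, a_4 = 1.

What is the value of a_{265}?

a_5 = 1·1 + 1·4 + 3·0 + 1·0 + 4·4 = 1
a_6 = 1·1 + 1·1 + 3·4 + 1·0 + 4·0 = 4
a_7 = 1·4 + 1·1 + 3·1 + 1·4 + 4·0 = 2
a_8 = 1·2 + 1·4 + 3·1 + 1·1 + 4·4 = 1
a_9 = 1·1 + 1·2 + 3·4 + 1·1 + 4·1 = 0
a_10 = 1·0 + 1·1 + 3·2 + 1·4 + 4·1 = 0
Continuing the recurrence:
  a_11 = 1;  a_12 = 0;  a_13 = 0;  a_14 = 3;  a_15 = 4;  a_16 = 1
  a_17 = 4;  a_18 = 0;  a_19 = 3;  a_20 = 2;  a_21 = 3;  a_22 = 0
  a_23 = 2;  a_24 = 0;  a_25 = 3;  a_26 = 1;  a_27 = 1;  a_28 = 4
  a_29 = 1;  a_30 = 1;  a_31 = 4;  a_32 = 1;  a_33 = 0;  a_34 = 3
  a_35 = 4;  a_36 = 4;  a_37 = 1;  a_38 = 0;  a_39 = 4;  a_40 = 2
  a_41 = 3;  a_42 = 1;  a_43 = 4;  a_44 = 2;  a_45 = 0;  a_46 = 2
  a_47 = 1;  a_48 = 1;  a_49 = 1;  a_50 = 2;  a_51 = 0;  a_52 = 0
  a_53 = 1;  a_54 = 2;  a_55 = 1;  a_56 = 1;  a_57 = 4;  a_58 = 4
  a_59 = 0;  a_60 = 1;  a_61 = 1;  a_62 = 2;  a_63 = 2;  a_64 = 3
  a_65 = 1;  a_66 = 1;  a_67 = 1;  a_68 = 1;  a_69 = 3;  a_70 = 2
  a_71 = 3;  a_72 = 4;  a_73 = 0;  a_74 = 2;  a_75 = 0;  a_76 = 3
  a_77 = 0;  a_78 = 0;  a_79 = 2;  a_80 = 0;  a_81 = 4;  a_82 = 0
  a_83 = 1;  a_84 = 1;  a_85 = 1;  a_86 = 1;  a_87 = 1;  a_88 = 0
  a_89 = 4;  a_90 = 2;  a_91 = 1;  a_92 = 4;  a_93 = 0;  a_94 = 0
  a_95 = 1;  a_96 = 4;  a_97 = 1;  a_98 = 3;  a_99 = 2;  a_100 = 1
  a_101 = 4;  a_102 = 3;  a_103 = 4;  a_104 = 3;  a_105 = 4;  a_106 = 3
  a_107 = 2;  a_108 = 1;  a_109 = 3;  a_110 = 4;  a_111 = 4;  a_112 = 1
  a_113 = 4;  a_114 = 3;  a_115 = 0;  a_116 = 2;  a_117 = 4;  a_118 = 0
  a_119 = 2;  a_120 = 1;  a_121 = 0;  a_122 = 3;  a_123 = 3;  a_124 = 0
  a_125 = 1;  a_126 = 3;  a_127 = 4;  a_128 = 2;  a_129 = 1;  a_130 = 2
  a_131 = 0;  a_132 = 3;  a_133 = 3;  a_134 = 2;  a_135 = 2;  a_136 = 1
  a_137 = 4;  a_138 = 0;  a_139 = 2;  a_140 = 3;  a_141 = 3;  a_142 = 3
  a_143 = 2;  a_144 = 0;  a_145 = 1;  a_146 = 2;  a_147 = 2;  a_148 = 0
  a_149 = 4;  a_150 = 1;  a_151 = 0;  a_152 = 1;  a_153 = 3;  a_154 = 1
  a_155 = 1;  a_156 = 2;  a_157 = 3;  a_158 = 1;  a_159 = 0;  a_160 = 1
  a_161 = 0;  a_162 = 4;  a_163 = 1;  a_164 = 1;  a_165 = 3;  a_166 = 1
  a_167 = 4;  a_168 = 4;  a_169 = 3;  a_170 = 2;  a_171 = 0;  a_172 = 1
  a_173 = 1;  a_174 = 1;  a_175 = 3;  a_176 = 3;  a_177 = 4;  a_178 = 1
  a_179 = 1;  a_180 = 4;  a_181 = 4;  a_182 = 3;  a_183 = 4;  a_184 = 2
  a_185 = 0;  a_186 = 3;  a_187 = 0;  a_188 = 1;  a_189 = 3;  a_190 = 2
  a_191 = 0;  a_192 = 2;  a_193 = 0;  a_194 = 1;  a_195 = 0;  a_196 = 3
  a_197 = 4;  a_198 = 3;  a_199 = 0;  a_200 = 3;  a_201 = 3;  a_202 = 0
  a_203 = 4;  a_204 = 1;  a_205 = 0;  a_206 = 0;  a_207 = 2;  a_208 = 4
  a_209 = 0;  a_210 = 0;  a_211 = 4;  a_212 = 1;  a_213 = 1;  a_214 = 4
  a_215 = 2;  a_216 = 1;  a_217 = 0;  a_218 = 0;  a_219 = 1;  a_220 = 0
  a_221 = 0;  a_222 = 3;  a_223 = 4;  a_224 = 1;  a_225 = 4;  a_226 = 0
  a_227 = 3;  a_228 = 2;  a_229 = 3;  a_230 = 0;  a_231 = 2;  a_232 = 0
  a_233 = 3;  a_234 = 1;  a_235 = 1;  a_236 = 4;  a_237 = 1;  a_238 = 1
  a_239 = 4;  a_240 = 1;  a_241 = 0;  a_242 = 3;  a_243 = 4;  a_244 = 4
  a_245 = 1;  a_246 = 0;  a_247 = 4;  a_248 = 2;  a_249 = 3;  a_250 = 1
  a_251 = 4;  a_252 = 2;  a_253 = 0;  a_254 = 2;  a_255 = 1;  a_256 = 1
  a_257 = 1;  a_258 = 2;  a_259 = 0;  a_260 = 0;  a_261 = 1;  a_262 = 2
  a_263 = 1
a_264 = 1·1 + 1·2 + 3·1 + 1·0 + 4·0 = 1
a_265 = 1·1 + 1·1 + 3·2 + 1·1 + 4·0 = 4

4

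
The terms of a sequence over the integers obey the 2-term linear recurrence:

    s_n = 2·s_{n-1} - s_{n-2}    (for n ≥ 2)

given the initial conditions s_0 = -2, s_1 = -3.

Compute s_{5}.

-7

s_2 = 2·-3 + -1·-2 = -4
s_3 = 2·-4 + -1·-3 = -5
s_4 = 2·-5 + -1·-4 = -6
s_5 = 2·-6 + -1·-5 = -7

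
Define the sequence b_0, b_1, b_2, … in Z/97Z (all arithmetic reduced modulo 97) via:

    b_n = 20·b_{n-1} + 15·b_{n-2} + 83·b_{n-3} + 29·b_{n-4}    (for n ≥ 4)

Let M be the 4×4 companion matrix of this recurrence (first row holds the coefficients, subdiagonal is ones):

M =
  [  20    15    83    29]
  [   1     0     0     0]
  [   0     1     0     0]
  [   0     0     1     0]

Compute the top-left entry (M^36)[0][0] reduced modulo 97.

66

(M^36)[0][0] is the top entry after applying M 36 times to the unit state (1, 0, 0, 0). Equivalently it is h_{39} for the auxiliary sequence (h_n) obeying the same recurrence with h_3 = 1 and h_i = 0 for 0 ≤ i < 3:
h_4 = 20·1 + 15·0 + 83·0 + 29·0 = 20
h_5 = 20·20 + 15·1 + 83·0 + 29·0 = 27
h_6 = 20·27 + 15·20 + 83·1 + 29·0 = 50
h_7 = 20·50 + 15·27 + 83·20 + 29·1 = 87
h_8 = 20·87 + 15·50 + 83·27 + 29·20 = 73
h_9 = 20·73 + 15·87 + 83·50 + 29·27 = 35
h_10 = 20·35 + 15·73 + 83·87 + 29·50 = 87
h_11 = 20·87 + 15·35 + 83·73 + 29·87 = 80
h_12 = 20·80 + 15·87 + 83·35 + 29·73 = 70
h_13 = 20·70 + 15·80 + 83·87 + 29·35 = 69
h_14 = 20·69 + 15·70 + 83·80 + 29·87 = 50
h_15 = 20·50 + 15·69 + 83·70 + 29·80 = 77
h_16 = 20·77 + 15·50 + 83·69 + 29·70 = 56
h_17 = 20·56 + 15·77 + 83·50 + 29·69 = 84
h_18 = 20·84 + 15·56 + 83·77 + 29·50 = 79
h_19 = 20·79 + 15·84 + 83·56 + 29·77 = 21
h_20 = 20·21 + 15·79 + 83·84 + 29·56 = 16
h_21 = 20·16 + 15·21 + 83·79 + 29·84 = 25
h_22 = 20·25 + 15·16 + 83·21 + 29·79 = 21
h_23 = 20·21 + 15·25 + 83·16 + 29·21 = 16
h_24 = 20·16 + 15·21 + 83·25 + 29·16 = 70
h_25 = 20·70 + 15·16 + 83·21 + 29·25 = 34
h_26 = 20·34 + 15·70 + 83·16 + 29·21 = 78
h_27 = 20·78 + 15·34 + 83·70 + 29·16 = 2
h_28 = 20·2 + 15·78 + 83·34 + 29·70 = 48
h_29 = 20·48 + 15·2 + 83·78 + 29·34 = 11
h_30 = 20·11 + 15·48 + 83·2 + 29·78 = 70
h_31 = 20·70 + 15·11 + 83·48 + 29·2 = 78
h_32 = 20·78 + 15·70 + 83·11 + 29·48 = 65
h_33 = 20·65 + 15·78 + 83·70 + 29·11 = 63
h_34 = 20·63 + 15·65 + 83·78 + 29·70 = 69
h_35 = 20·69 + 15·63 + 83·65 + 29·78 = 88
h_36 = 20·88 + 15·69 + 83·63 + 29·65 = 15
h_37 = 20·15 + 15·88 + 83·69 + 29·63 = 56
h_38 = 20·56 + 15·15 + 83·88 + 29·69 = 77
h_39 = 20·77 + 15·56 + 83·15 + 29·88 = 66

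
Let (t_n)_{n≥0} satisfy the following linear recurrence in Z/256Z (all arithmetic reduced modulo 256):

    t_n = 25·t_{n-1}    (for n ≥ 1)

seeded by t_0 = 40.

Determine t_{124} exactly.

t_1 = 25·40 = 232
t_2 = 25·232 = 168
t_3 = 25·168 = 104
t_4 = 25·104 = 40
(t_4) = (40) = (t_0), so the sequence has period 4.
124 ≡ 0 (mod 4), hence t_124 = t_0 = 40.

40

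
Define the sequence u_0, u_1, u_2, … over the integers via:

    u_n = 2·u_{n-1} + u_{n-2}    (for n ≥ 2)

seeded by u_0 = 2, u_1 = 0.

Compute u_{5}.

u_2 = 2·0 + 1·2 = 2
u_3 = 2·2 + 1·0 = 4
u_4 = 2·4 + 1·2 = 10
u_5 = 2·10 + 1·4 = 24

24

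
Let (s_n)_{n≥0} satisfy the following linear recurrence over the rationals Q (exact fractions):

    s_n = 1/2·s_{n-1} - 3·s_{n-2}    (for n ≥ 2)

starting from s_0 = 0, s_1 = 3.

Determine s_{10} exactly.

216147/512

s_2 = 1/2·3 + -3·0 = 3/2
s_3 = 1/2·3/2 + -3·3 = -33/4
s_4 = 1/2·-33/4 + -3·3/2 = -69/8
s_5 = 1/2·-69/8 + -3·-33/4 = 327/16
s_6 = 1/2·327/16 + -3·-69/8 = 1155/32
s_7 = 1/2·1155/32 + -3·327/16 = -2769/64
s_8 = 1/2·-2769/64 + -3·1155/32 = -16629/128
s_9 = 1/2·-16629/128 + -3·-2769/64 = 16599/256
s_10 = 1/2·16599/256 + -3·-16629/128 = 216147/512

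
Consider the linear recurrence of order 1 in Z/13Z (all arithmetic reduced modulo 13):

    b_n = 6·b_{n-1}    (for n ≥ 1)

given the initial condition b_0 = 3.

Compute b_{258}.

b_1 = 6·3 = 5
b_2 = 6·5 = 4
b_3 = 6·4 = 11
b_4 = 6·11 = 1
b_5 = 6·1 = 6
b_6 = 6·6 = 10
b_7 = 6·10 = 8
b_8 = 6·8 = 9
b_9 = 6·9 = 2
b_10 = 6·2 = 12
b_11 = 6·12 = 7
b_12 = 6·7 = 3
(b_12) = (3) = (b_0), so the sequence has period 12.
258 ≡ 6 (mod 12), hence b_258 = b_6 = 10.

10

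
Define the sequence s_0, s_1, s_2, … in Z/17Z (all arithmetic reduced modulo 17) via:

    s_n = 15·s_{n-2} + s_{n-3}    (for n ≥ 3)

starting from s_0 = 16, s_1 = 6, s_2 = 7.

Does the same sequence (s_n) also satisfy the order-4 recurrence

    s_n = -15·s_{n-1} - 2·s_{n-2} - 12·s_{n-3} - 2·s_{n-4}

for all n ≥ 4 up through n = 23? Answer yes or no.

yes

Terms s_0..s_23: 16, 6, 7, 4, 9, 16, 3, 11, 10, 15, 8, 14, 16, 14, 16, 5, 16, 6, 7, 4, 9, 16, 3, 11
n=4: candidate gives 9, actual s_4 = 9 ✓
n=5: candidate gives 16, actual s_5 = 16 ✓
n=6: candidate gives 3, actual s_6 = 3 ✓
n=7: candidate gives 11, actual s_7 = 11 ✓
n=8: candidate gives 10, actual s_8 = 10 ✓
n=9: candidate gives 15, actual s_9 = 15 ✓
n=10: candidate gives 8, actual s_10 = 8 ✓
n=11: candidate gives 14, actual s_11 = 14 ✓
n=12: candidate gives 16, actual s_12 = 16 ✓
n=13: candidate gives 14, actual s_13 = 14 ✓
n=14: candidate gives 16, actual s_14 = 16 ✓
n=15: candidate gives 5, actual s_15 = 5 ✓
n=16: candidate gives 16, actual s_16 = 16 ✓
n=17: candidate gives 6, actual s_17 = 6 ✓
n=18: candidate gives 7, actual s_18 = 7 ✓
n=19: candidate gives 4, actual s_19 = 4 ✓
n=20: candidate gives 9, actual s_20 = 9 ✓
n=21: candidate gives 16, actual s_21 = 16 ✓
n=22: candidate gives 3, actual s_22 = 3 ✓
n=23: candidate gives 11, actual s_23 = 11 ✓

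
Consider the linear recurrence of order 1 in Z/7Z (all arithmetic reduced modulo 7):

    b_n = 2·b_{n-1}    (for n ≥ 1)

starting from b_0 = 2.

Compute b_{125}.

b_1 = 2·2 = 4
b_2 = 2·4 = 1
b_3 = 2·1 = 2
(b_3) = (2) = (b_0), so the sequence has period 3.
125 ≡ 2 (mod 3), hence b_125 = b_2 = 1.

1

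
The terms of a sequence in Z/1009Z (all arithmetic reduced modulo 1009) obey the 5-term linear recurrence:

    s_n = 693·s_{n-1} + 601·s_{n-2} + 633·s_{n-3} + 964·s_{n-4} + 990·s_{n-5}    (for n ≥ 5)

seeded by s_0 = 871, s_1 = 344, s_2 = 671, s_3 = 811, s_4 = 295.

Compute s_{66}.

s_5 = 693·295 + 601·811 + 633·671 + 964·344 + 990·871 = 894
s_6 = 693·894 + 601·295 + 633·811 + 964·671 + 990·344 = 111
s_7 = 693·111 + 601·894 + 633·295 + 964·811 + 990·671 = 3
s_8 = 693·3 + 601·111 + 633·894 + 964·295 + 990·811 = 608
s_9 = 693·608 + 601·3 + 633·111 + 964·894 + 990·295 = 588
s_10 = 693·588 + 601·608 + 633·3 + 964·111 + 990·894 = 96
s_11 = 693·96 + 601·588 + 633·608 + 964·3 + 990·111 = 381
s_12 = 693·381 + 601·96 + 633·588 + 964·608 + 990·3 = 576
s_13 = 693·576 + 601·381 + 633·96 + 964·588 + 990·608 = 100
s_14 = 693·100 + 601·576 + 633·381 + 964·96 + 990·588 = 442
s_15 = 693·442 + 601·100 + 633·576 + 964·381 + 990·96 = 700
s_16 = 693·700 + 601·442 + 633·100 + 964·576 + 990·381 = 926
s_17 = 693·926 + 601·700 + 633·442 + 964·100 + 990·576 = 934
s_18 = 693·934 + 601·926 + 633·700 + 964·442 + 990·100 = 608
s_19 = 693·608 + 601·934 + 633·926 + 964·700 + 990·442 = 303
s_20 = 693·303 + 601·608 + 633·934 + 964·926 + 990·700 = 730
s_21 = 693·730 + 601·303 + 633·608 + 964·934 + 990·926 = 197
s_22 = 693·197 + 601·730 + 633·303 + 964·608 + 990·934 = 509
s_23 = 693·509 + 601·197 + 633·730 + 964·303 + 990·608 = 946
s_24 = 693·946 + 601·509 + 633·197 + 964·730 + 990·303 = 239
s_25 = 693·239 + 601·946 + 633·509 + 964·197 + 990·730 = 419
s_26 = 693·419 + 601·239 + 633·946 + 964·509 + 990·197 = 203
s_27 = 693·203 + 601·419 + 633·239 + 964·946 + 990·509 = 161
s_28 = 693·161 + 601·203 + 633·419 + 964·239 + 990·946 = 889
s_29 = 693·889 + 601·161 + 633·203 + 964·419 + 990·239 = 651
s_30 = 693·651 + 601·889 + 633·161 + 964·203 + 990·419 = 709
s_31 = 693·709 + 601·651 + 633·889 + 964·161 + 990·203 = 434
s_32 = 693·434 + 601·709 + 633·651 + 964·889 + 990·161 = 116
s_33 = 693·116 + 601·434 + 633·709 + 964·651 + 990·889 = 200
s_34 = 693·200 + 601·116 + 633·434 + 964·709 + 990·651 = 858
s_35 = 693·858 + 601·200 + 633·116 + 964·434 + 990·709 = 489
s_36 = 693·489 + 601·858 + 633·200 + 964·116 + 990·434 = 38
s_37 = 693·38 + 601·489 + 633·858 + 964·200 + 990·116 = 537
s_38 = 693·537 + 601·38 + 633·489 + 964·858 + 990·200 = 202
s_39 = 693·202 + 601·537 + 633·38 + 964·489 + 990·858 = 474
s_40 = 693·474 + 601·202 + 633·537 + 964·38 + 990·489 = 865
s_41 = 693·865 + 601·474 + 633·202 + 964·537 + 990·38 = 496
s_42 = 693·496 + 601·865 + 633·474 + 964·202 + 990·537 = 136
s_43 = 693·136 + 601·496 + 633·865 + 964·474 + 990·202 = 567
s_44 = 693·567 + 601·136 + 633·496 + 964·865 + 990·474 = 98
s_45 = 693·98 + 601·567 + 633·136 + 964·496 + 990·865 = 955
s_46 = 693·955 + 601·98 + 633·567 + 964·136 + 990·496 = 594
s_47 = 693·594 + 601·955 + 633·98 + 964·567 + 990·136 = 442
s_48 = 693·442 + 601·594 + 633·955 + 964·98 + 990·567 = 463
s_49 = 693·463 + 601·442 + 633·594 + 964·955 + 990·98 = 485
s_50 = 693·485 + 601·463 + 633·442 + 964·594 + 990·955 = 710
s_51 = 693·710 + 601·485 + 633·463 + 964·442 + 990·594 = 94
s_52 = 693·94 + 601·710 + 633·485 + 964·463 + 990·442 = 766
s_53 = 693·766 + 601·94 + 633·710 + 964·485 + 990·463 = 167
s_54 = 693·167 + 601·766 + 633·94 + 964·710 + 990·485 = 133
s_55 = 693·133 + 601·167 + 633·766 + 964·94 + 990·710 = 817
s_56 = 693·817 + 601·133 + 633·167 + 964·766 + 990·94 = 188
s_57 = 693·188 + 601·817 + 633·133 + 964·167 + 990·766 = 328
s_58 = 693·328 + 601·188 + 633·817 + 964·133 + 990·167 = 735
s_59 = 693·735 + 601·328 + 633·188 + 964·817 + 990·133 = 184
s_60 = 693·184 + 601·735 + 633·328 + 964·188 + 990·817 = 174
s_61 = 693·174 + 601·184 + 633·735 + 964·328 + 990·188 = 41
s_62 = 693·41 + 601·174 + 633·184 + 964·735 + 990·328 = 280
s_63 = 693·280 + 601·41 + 633·174 + 964·184 + 990·735 = 851
s_64 = 693·851 + 601·280 + 633·41 + 964·174 + 990·184 = 765
s_65 = 693·765 + 601·851 + 633·280 + 964·41 + 990·174 = 867
s_66 = 693·867 + 601·765 + 633·851 + 964·280 + 990·41 = 761

761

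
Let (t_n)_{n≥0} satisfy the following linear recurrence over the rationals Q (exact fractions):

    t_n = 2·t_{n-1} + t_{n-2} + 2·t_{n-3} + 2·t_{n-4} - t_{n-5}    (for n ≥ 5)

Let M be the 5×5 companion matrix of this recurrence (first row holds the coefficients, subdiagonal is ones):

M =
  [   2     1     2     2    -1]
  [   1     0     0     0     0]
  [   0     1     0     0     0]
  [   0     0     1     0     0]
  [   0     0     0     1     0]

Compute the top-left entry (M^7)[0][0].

776

(M^7)[0][0] is the top entry after applying M 7 times to the unit state (1, 0, 0, 0, 0). Equivalently it is h_{11} for the auxiliary sequence (h_n) obeying the same recurrence with h_4 = 1 and h_i = 0 for 0 ≤ i < 4:
h_5 = 2·1 + 1·0 + 2·0 + 2·0 + -1·0 = 2
h_6 = 2·2 + 1·1 + 2·0 + 2·0 + -1·0 = 5
h_7 = 2·5 + 1·2 + 2·1 + 2·0 + -1·0 = 14
h_8 = 2·14 + 1·5 + 2·2 + 2·1 + -1·0 = 39
h_9 = 2·39 + 1·14 + 2·5 + 2·2 + -1·1 = 105
h_10 = 2·105 + 1·39 + 2·14 + 2·5 + -1·2 = 285
h_11 = 2·285 + 1·105 + 2·39 + 2·14 + -1·5 = 776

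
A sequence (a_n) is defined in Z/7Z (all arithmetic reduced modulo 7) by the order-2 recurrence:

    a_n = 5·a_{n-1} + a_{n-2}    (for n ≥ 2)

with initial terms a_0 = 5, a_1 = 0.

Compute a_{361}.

a_2 = 5·0 + 1·5 = 5
a_3 = 5·5 + 1·0 = 4
a_4 = 5·4 + 1·5 = 4
a_5 = 5·4 + 1·4 = 3
a_6 = 5·3 + 1·4 = 5
a_7 = 5·5 + 1·3 = 0
(a_6, a_7) = (5, 0) = (a_0, a_1), so the sequence has period 6.
361 ≡ 1 (mod 6), hence a_361 = a_1 = 0.

0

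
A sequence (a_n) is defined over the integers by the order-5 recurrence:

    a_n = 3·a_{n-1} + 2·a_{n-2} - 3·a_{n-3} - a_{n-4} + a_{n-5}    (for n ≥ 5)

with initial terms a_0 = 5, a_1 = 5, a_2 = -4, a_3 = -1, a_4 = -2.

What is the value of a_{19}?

127312752

a_5 = 3·-2 + 2·-1 + -3·-4 + -1·5 + 1·5 = 4
a_6 = 3·4 + 2·-2 + -3·-1 + -1·-4 + 1·5 = 20
a_7 = 3·20 + 2·4 + -3·-2 + -1·-1 + 1·-4 = 71
a_8 = 3·71 + 2·20 + -3·4 + -1·-2 + 1·-1 = 242
a_9 = 3·242 + 2·71 + -3·20 + -1·4 + 1·-2 = 802
a_10 = 3·802 + 2·242 + -3·71 + -1·20 + 1·4 = 2661
a_11 = 3·2661 + 2·802 + -3·242 + -1·71 + 1·20 = 8810
a_12 = 3·8810 + 2·2661 + -3·802 + -1·242 + 1·71 = 29175
a_13 = 3·29175 + 2·8810 + -3·2661 + -1·802 + 1·242 = 96602
a_14 = 3·96602 + 2·29175 + -3·8810 + -1·2661 + 1·802 = 319867
a_15 = 3·319867 + 2·96602 + -3·29175 + -1·8810 + 1·2661 = 1059131
a_16 = 3·1059131 + 2·319867 + -3·96602 + -1·29175 + 1·8810 = 3506956
a_17 = 3·3506956 + 2·1059131 + -3·319867 + -1·96602 + 1·29175 = 11612102
a_18 = 3·11612102 + 2·3506956 + -3·1059131 + -1·319867 + 1·96602 = 38449560
a_19 = 3·38449560 + 2·11612102 + -3·3506956 + -1·1059131 + 1·319867 = 127312752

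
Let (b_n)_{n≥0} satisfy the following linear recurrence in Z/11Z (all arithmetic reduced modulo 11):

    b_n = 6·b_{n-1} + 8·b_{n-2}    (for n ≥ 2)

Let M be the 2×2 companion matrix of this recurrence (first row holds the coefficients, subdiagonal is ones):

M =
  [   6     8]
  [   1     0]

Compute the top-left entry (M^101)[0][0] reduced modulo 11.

0

(M^101)[0][0] is the top entry after applying M 101 times to the unit state (1, 0). Equivalently it is h_{102} for the auxiliary sequence (h_n) obeying the same recurrence with h_1 = 1 and h_i = 0 for 0 ≤ i < 1:
h_2 = 6·1 + 8·0 = 6
h_3 = 6·6 + 8·1 = 0
h_4 = 6·0 + 8·6 = 4
h_5 = 6·4 + 8·0 = 2
h_6 = 6·2 + 8·4 = 0
h_7 = 6·0 + 8·2 = 5
h_8 = 6·5 + 8·0 = 8
h_9 = 6·8 + 8·5 = 0
h_10 = 6·0 + 8·8 = 9
h_11 = 6·9 + 8·0 = 10
h_12 = 6·10 + 8·9 = 0
h_13 = 6·0 + 8·10 = 3
h_14 = 6·3 + 8·0 = 7
h_15 = 6·7 + 8·3 = 0
h_16 = 6·0 + 8·7 = 1
(h_15, h_16) = (0, 1) = (h_0, h_1), so the sequence has period 15.
102 ≡ 12 (mod 15), hence h_102 = h_12 = 0.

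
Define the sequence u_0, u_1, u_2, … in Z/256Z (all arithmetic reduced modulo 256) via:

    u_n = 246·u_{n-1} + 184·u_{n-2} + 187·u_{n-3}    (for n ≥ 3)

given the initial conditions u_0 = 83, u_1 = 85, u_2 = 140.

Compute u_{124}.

u_3 = 246·140 + 184·85 + 187·83 = 65
u_4 = 246·65 + 184·140 + 187·85 = 45
u_5 = 246·45 + 184·65 + 187·140 = 58
u_6 = 246·58 + 184·45 + 187·65 = 143
u_7 = 246·143 + 184·58 + 187·45 = 249
u_8 = 246·249 + 184·143 + 187·58 = 108
Continuing the recurrence:
  u_9 = 53;  u_10 = 113;  u_11 = 146;  u_12 = 59;  u_13 = 45;  u_14 = 76
  u_15 = 121;  u_16 = 197;  u_17 = 202;  u_18 = 23;  u_19 = 49;  u_20 = 44
  u_21 = 77;  u_22 = 105;  u_23 = 98;  u_24 = 227;  u_25 = 69;  u_26 = 12
  u_27 = 241;  u_28 = 157;  u_29 = 218;  u_30 = 95;  u_31 = 169;  u_32 = 236
  u_33 = 165;  u_34 = 161;  u_35 = 178;  u_36 = 75;  u_37 = 157;  u_38 = 204
  u_39 = 169;  u_40 = 181;  u_41 = 106;  u_42 = 103;  u_43 = 97;  u_44 = 172
  u_45 = 61;  u_46 = 25;  u_47 = 130;  u_48 = 115;  u_49 = 53;  u_50 = 140
  u_51 = 161;  u_52 = 13;  u_53 = 122;  u_54 = 47;  u_55 = 89;  u_56 = 108
  u_57 = 21;  u_58 = 209;  u_59 = 210;  u_60 = 91;  u_61 = 13;  u_62 = 76
  u_63 = 217;  u_64 = 165;  u_65 = 10;  u_66 = 183;  u_67 = 145;  u_68 = 44
  u_69 = 45;  u_70 = 201;  u_71 = 162;  u_72 = 3;  u_73 = 37;  u_74 = 12
  u_75 = 81;  u_76 = 125;  u_77 = 26;  u_78 = 255;  u_79 = 9;  u_80 = 236
  u_81 = 133;  u_82 = 1;  u_83 = 242;  u_84 = 107;  u_85 = 125;  u_86 = 204
  u_87 = 9;  u_88 = 149;  u_89 = 170;  u_90 = 7;  u_91 = 193;  u_92 = 172
  u_93 = 29;  u_94 = 121;  u_95 = 194;  u_96 = 147;  u_97 = 21;  u_98 = 140
  u_99 = 1;  u_100 = 237;  u_101 = 186;  u_102 = 207;  u_103 = 185;  u_104 = 108
  u_105 = 245;  u_106 = 49;  u_107 = 18;  u_108 = 123;  u_109 = 237;  u_110 = 76
  u_111 = 57;  u_112 = 133;  u_113 = 74;  u_114 = 87;  u_115 = 241;  u_116 = 44
  u_117 = 13;  u_118 = 41;  u_119 = 226;  u_120 = 35;  u_121 = 5;  u_122 = 12
u_123 = 246·12 + 184·5 + 187·35 = 177
u_124 = 246·177 + 184·12 + 187·5 = 93

93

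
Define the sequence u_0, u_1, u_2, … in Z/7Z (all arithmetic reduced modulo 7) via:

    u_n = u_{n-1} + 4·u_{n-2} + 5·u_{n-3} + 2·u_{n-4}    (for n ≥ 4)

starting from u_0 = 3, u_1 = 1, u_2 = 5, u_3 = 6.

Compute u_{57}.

4

u_4 = 1·6 + 4·5 + 5·1 + 2·3 = 2
u_5 = 1·2 + 4·6 + 5·5 + 2·1 = 4
u_6 = 1·4 + 4·2 + 5·6 + 2·5 = 3
u_7 = 1·3 + 4·4 + 5·2 + 2·6 = 6
u_8 = 1·6 + 4·3 + 5·4 + 2·2 = 0
u_9 = 1·0 + 4·6 + 5·3 + 2·4 = 5
u_10 = 1·5 + 4·0 + 5·6 + 2·3 = 6
u_11 = 1·6 + 4·5 + 5·0 + 2·6 = 3
u_12 = 1·3 + 4·6 + 5·5 + 2·0 = 3
u_13 = 1·3 + 4·3 + 5·6 + 2·5 = 6
u_14 = 1·6 + 4·3 + 5·3 + 2·6 = 3
u_15 = 1·3 + 4·6 + 5·3 + 2·3 = 6
u_16 = 1·6 + 4·3 + 5·6 + 2·3 = 5
u_17 = 1·5 + 4·6 + 5·3 + 2·6 = 0
u_18 = 1·0 + 4·5 + 5·6 + 2·3 = 0
u_19 = 1·0 + 4·0 + 5·5 + 2·6 = 2
u_20 = 1·2 + 4·0 + 5·0 + 2·5 = 5
u_21 = 1·5 + 4·2 + 5·0 + 2·0 = 6
u_22 = 1·6 + 4·5 + 5·2 + 2·0 = 1
u_23 = 1·1 + 4·6 + 5·5 + 2·2 = 5
u_24 = 1·5 + 4·1 + 5·6 + 2·5 = 0
u_25 = 1·0 + 4·5 + 5·1 + 2·6 = 2
u_26 = 1·2 + 4·0 + 5·5 + 2·1 = 1
u_27 = 1·1 + 4·2 + 5·0 + 2·5 = 5
u_28 = 1·5 + 4·1 + 5·2 + 2·0 = 5
u_29 = 1·5 + 4·5 + 5·1 + 2·2 = 6
u_30 = 1·6 + 4·5 + 5·5 + 2·1 = 4
u_31 = 1·4 + 4·6 + 5·5 + 2·5 = 0
u_32 = 1·0 + 4·4 + 5·6 + 2·5 = 0
u_33 = 1·0 + 4·0 + 5·4 + 2·6 = 4
u_34 = 1·4 + 4·0 + 5·0 + 2·4 = 5
u_35 = 1·5 + 4·4 + 5·0 + 2·0 = 0
u_36 = 1·0 + 4·5 + 5·4 + 2·0 = 5
u_37 = 1·5 + 4·0 + 5·5 + 2·4 = 3
u_38 = 1·3 + 4·5 + 5·0 + 2·5 = 5
u_39 = 1·5 + 4·3 + 5·5 + 2·0 = 0
u_40 = 1·0 + 4·5 + 5·3 + 2·5 = 3
u_41 = 1·3 + 4·0 + 5·5 + 2·3 = 6
u_42 = 1·6 + 4·3 + 5·0 + 2·5 = 0
u_43 = 1·0 + 4·6 + 5·3 + 2·0 = 4
u_44 = 1·4 + 4·0 + 5·6 + 2·3 = 5
u_45 = 1·5 + 4·4 + 5·0 + 2·6 = 5
u_46 = 1·5 + 4·5 + 5·4 + 2·0 = 3
u_47 = 1·3 + 4·5 + 5·5 + 2·4 = 0
u_48 = 1·0 + 4·3 + 5·5 + 2·5 = 5
u_49 = 1·5 + 4·0 + 5·3 + 2·5 = 2
u_50 = 1·2 + 4·5 + 5·0 + 2·3 = 0
u_51 = 1·0 + 4·2 + 5·5 + 2·0 = 5
u_52 = 1·5 + 4·0 + 5·2 + 2·5 = 4
u_53 = 1·4 + 4·5 + 5·0 + 2·2 = 0
u_54 = 1·0 + 4·4 + 5·5 + 2·0 = 6
u_55 = 1·6 + 4·0 + 5·4 + 2·5 = 1
u_56 = 1·1 + 4·6 + 5·0 + 2·4 = 5
u_57 = 1·5 + 4·1 + 5·6 + 2·0 = 4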